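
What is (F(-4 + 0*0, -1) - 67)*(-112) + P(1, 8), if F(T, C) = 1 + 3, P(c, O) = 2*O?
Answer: 7072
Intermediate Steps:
F(T, C) = 4
(F(-4 + 0*0, -1) - 67)*(-112) + P(1, 8) = (4 - 67)*(-112) + 2*8 = -63*(-112) + 16 = 7056 + 16 = 7072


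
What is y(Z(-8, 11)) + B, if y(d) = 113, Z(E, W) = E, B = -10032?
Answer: -9919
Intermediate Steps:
y(Z(-8, 11)) + B = 113 - 10032 = -9919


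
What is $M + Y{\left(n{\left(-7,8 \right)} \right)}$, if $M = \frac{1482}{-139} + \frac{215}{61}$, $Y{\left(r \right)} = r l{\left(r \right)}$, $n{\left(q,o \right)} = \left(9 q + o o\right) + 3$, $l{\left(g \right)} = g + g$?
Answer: $\frac{210811}{8479} \approx 24.863$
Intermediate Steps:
$l{\left(g \right)} = 2 g$
$n{\left(q,o \right)} = 3 + o^{2} + 9 q$ ($n{\left(q,o \right)} = \left(9 q + o^{2}\right) + 3 = \left(o^{2} + 9 q\right) + 3 = 3 + o^{2} + 9 q$)
$Y{\left(r \right)} = 2 r^{2}$ ($Y{\left(r \right)} = r 2 r = 2 r^{2}$)
$M = - \frac{60517}{8479}$ ($M = 1482 \left(- \frac{1}{139}\right) + 215 \cdot \frac{1}{61} = - \frac{1482}{139} + \frac{215}{61} = - \frac{60517}{8479} \approx -7.1373$)
$M + Y{\left(n{\left(-7,8 \right)} \right)} = - \frac{60517}{8479} + 2 \left(3 + 8^{2} + 9 \left(-7\right)\right)^{2} = - \frac{60517}{8479} + 2 \left(3 + 64 - 63\right)^{2} = - \frac{60517}{8479} + 2 \cdot 4^{2} = - \frac{60517}{8479} + 2 \cdot 16 = - \frac{60517}{8479} + 32 = \frac{210811}{8479}$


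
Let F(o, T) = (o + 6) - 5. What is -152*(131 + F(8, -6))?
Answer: -21280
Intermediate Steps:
F(o, T) = 1 + o (F(o, T) = (6 + o) - 5 = 1 + o)
-152*(131 + F(8, -6)) = -152*(131 + (1 + 8)) = -152*(131 + 9) = -152*140 = -21280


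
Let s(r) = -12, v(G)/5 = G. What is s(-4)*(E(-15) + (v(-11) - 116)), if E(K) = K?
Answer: 2232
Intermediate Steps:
v(G) = 5*G
s(-4)*(E(-15) + (v(-11) - 116)) = -12*(-15 + (5*(-11) - 116)) = -12*(-15 + (-55 - 116)) = -12*(-15 - 171) = -12*(-186) = 2232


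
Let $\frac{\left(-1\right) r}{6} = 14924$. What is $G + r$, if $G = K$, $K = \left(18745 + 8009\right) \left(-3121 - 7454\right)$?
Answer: $-283013094$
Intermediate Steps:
$r = -89544$ ($r = \left(-6\right) 14924 = -89544$)
$K = -282923550$ ($K = 26754 \left(-10575\right) = -282923550$)
$G = -282923550$
$G + r = -282923550 - 89544 = -283013094$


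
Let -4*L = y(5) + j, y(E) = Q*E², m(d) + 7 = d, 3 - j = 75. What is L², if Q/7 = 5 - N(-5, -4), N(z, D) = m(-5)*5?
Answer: 127757809/16 ≈ 7.9849e+6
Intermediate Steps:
j = -72 (j = 3 - 1*75 = 3 - 75 = -72)
m(d) = -7 + d
N(z, D) = -60 (N(z, D) = (-7 - 5)*5 = -12*5 = -60)
Q = 455 (Q = 7*(5 - 1*(-60)) = 7*(5 + 60) = 7*65 = 455)
y(E) = 455*E²
L = -11303/4 (L = -(455*5² - 72)/4 = -(455*25 - 72)/4 = -(11375 - 72)/4 = -¼*11303 = -11303/4 ≈ -2825.8)
L² = (-11303/4)² = 127757809/16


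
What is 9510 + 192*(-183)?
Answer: -25626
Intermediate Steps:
9510 + 192*(-183) = 9510 - 35136 = -25626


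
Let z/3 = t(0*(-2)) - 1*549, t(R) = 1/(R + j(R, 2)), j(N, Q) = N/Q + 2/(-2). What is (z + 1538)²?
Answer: 12544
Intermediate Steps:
j(N, Q) = -1 + N/Q (j(N, Q) = N/Q + 2*(-½) = N/Q - 1 = -1 + N/Q)
t(R) = 1/(-1 + 3*R/2) (t(R) = 1/(R + (R - 1*2)/2) = 1/(R + (R - 2)/2) = 1/(R + (-2 + R)/2) = 1/(R + (-1 + R/2)) = 1/(-1 + 3*R/2))
z = -1650 (z = 3*(2/(-2 + 3*(0*(-2))) - 1*549) = 3*(2/(-2 + 3*0) - 549) = 3*(2/(-2 + 0) - 549) = 3*(2/(-2) - 549) = 3*(2*(-½) - 549) = 3*(-1 - 549) = 3*(-550) = -1650)
(z + 1538)² = (-1650 + 1538)² = (-112)² = 12544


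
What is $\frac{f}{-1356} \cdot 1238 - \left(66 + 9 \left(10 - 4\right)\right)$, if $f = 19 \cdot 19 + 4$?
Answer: $- \frac{307295}{678} \approx -453.24$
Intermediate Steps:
$f = 365$ ($f = 361 + 4 = 365$)
$\frac{f}{-1356} \cdot 1238 - \left(66 + 9 \left(10 - 4\right)\right) = \frac{365}{-1356} \cdot 1238 - \left(66 + 9 \left(10 - 4\right)\right) = 365 \left(- \frac{1}{1356}\right) 1238 - 120 = \left(- \frac{365}{1356}\right) 1238 - 120 = - \frac{225935}{678} - 120 = - \frac{307295}{678}$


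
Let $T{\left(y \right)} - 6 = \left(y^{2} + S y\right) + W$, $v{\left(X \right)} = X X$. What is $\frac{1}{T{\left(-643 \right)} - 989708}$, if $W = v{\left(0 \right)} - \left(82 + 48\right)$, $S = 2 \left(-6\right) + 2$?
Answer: $- \frac{1}{569953} \approx -1.7545 \cdot 10^{-6}$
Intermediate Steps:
$v{\left(X \right)} = X^{2}$
$S = -10$ ($S = -12 + 2 = -10$)
$W = -130$ ($W = 0^{2} - \left(82 + 48\right) = 0 - 130 = -130$)
$T{\left(y \right)} = -124 + y^{2} - 10 y$ ($T{\left(y \right)} = 6 - \left(130 - y^{2} + 10 y\right) = -124 + y^{2} - 10 y$)
$\frac{1}{T{\left(-643 \right)} - 989708} = \frac{1}{\left(-124 + \left(-643\right)^{2} - -6430\right) - 989708} = \frac{1}{\left(-124 + 413449 + 6430\right) - 989708} = \frac{1}{419755 - 989708} = \frac{1}{-569953} = - \frac{1}{569953}$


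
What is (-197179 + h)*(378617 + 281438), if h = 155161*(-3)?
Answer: -437393366410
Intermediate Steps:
h = -465483
(-197179 + h)*(378617 + 281438) = (-197179 - 465483)*(378617 + 281438) = -662662*660055 = -437393366410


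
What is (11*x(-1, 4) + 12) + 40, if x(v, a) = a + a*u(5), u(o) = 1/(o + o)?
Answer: 502/5 ≈ 100.40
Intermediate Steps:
u(o) = 1/(2*o)
x(v, a) = 11*a/10 (x(v, a) = a + a*((½)/5) = a + a*((½)*(⅕)) = a + a*(⅒) = a + a/10 = 11*a/10)
(11*x(-1, 4) + 12) + 40 = (11*((11/10)*4) + 12) + 40 = (11*(22/5) + 12) + 40 = (242/5 + 12) + 40 = 302/5 + 40 = 502/5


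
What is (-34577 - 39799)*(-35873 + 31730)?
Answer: 308139768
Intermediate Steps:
(-34577 - 39799)*(-35873 + 31730) = -74376*(-4143) = 308139768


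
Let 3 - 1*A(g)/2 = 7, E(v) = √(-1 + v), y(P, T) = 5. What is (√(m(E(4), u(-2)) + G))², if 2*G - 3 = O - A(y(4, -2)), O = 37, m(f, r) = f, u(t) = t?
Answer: 24 + √3 ≈ 25.732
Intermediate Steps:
A(g) = -8 (A(g) = 6 - 2*7 = 6 - 14 = -8)
G = 24 (G = 3/2 + (37 - 1*(-8))/2 = 3/2 + (37 + 8)/2 = 3/2 + (½)*45 = 3/2 + 45/2 = 24)
(√(m(E(4), u(-2)) + G))² = (√(√(-1 + 4) + 24))² = (√(√3 + 24))² = (√(24 + √3))² = 24 + √3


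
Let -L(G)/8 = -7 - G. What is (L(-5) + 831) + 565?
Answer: 1412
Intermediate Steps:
L(G) = 56 + 8*G (L(G) = -8*(-7 - G) = 56 + 8*G)
(L(-5) + 831) + 565 = ((56 + 8*(-5)) + 831) + 565 = ((56 - 40) + 831) + 565 = (16 + 831) + 565 = 847 + 565 = 1412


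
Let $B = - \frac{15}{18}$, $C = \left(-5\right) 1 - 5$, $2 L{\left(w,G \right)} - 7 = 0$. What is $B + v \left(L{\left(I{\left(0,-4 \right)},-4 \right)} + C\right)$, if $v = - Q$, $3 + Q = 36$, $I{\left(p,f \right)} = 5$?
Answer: $\frac{641}{3} \approx 213.67$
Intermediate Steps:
$Q = 33$ ($Q = -3 + 36 = 33$)
$L{\left(w,G \right)} = \frac{7}{2}$ ($L{\left(w,G \right)} = \frac{7}{2} + \frac{1}{2} \cdot 0 = \frac{7}{2} + 0 = \frac{7}{2}$)
$C = -10$ ($C = -5 - 5 = -10$)
$B = - \frac{5}{6}$ ($B = \left(-15\right) \frac{1}{18} = - \frac{5}{6} \approx -0.83333$)
$v = -33$ ($v = \left(-1\right) 33 = -33$)
$B + v \left(L{\left(I{\left(0,-4 \right)},-4 \right)} + C\right) = - \frac{5}{6} - 33 \left(\frac{7}{2} - 10\right) = - \frac{5}{6} - - \frac{429}{2} = - \frac{5}{6} + \frac{429}{2} = \frac{641}{3}$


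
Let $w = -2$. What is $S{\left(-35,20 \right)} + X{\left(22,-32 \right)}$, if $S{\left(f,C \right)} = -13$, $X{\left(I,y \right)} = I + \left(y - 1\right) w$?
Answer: $75$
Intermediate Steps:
$X{\left(I,y \right)} = 2 + I - 2 y$ ($X{\left(I,y \right)} = I + \left(y - 1\right) \left(-2\right) = I + \left(-1 + y\right) \left(-2\right) = I - \left(-2 + 2 y\right) = 2 + I - 2 y$)
$S{\left(-35,20 \right)} + X{\left(22,-32 \right)} = -13 + \left(2 + 22 - -64\right) = -13 + \left(2 + 22 + 64\right) = -13 + 88 = 75$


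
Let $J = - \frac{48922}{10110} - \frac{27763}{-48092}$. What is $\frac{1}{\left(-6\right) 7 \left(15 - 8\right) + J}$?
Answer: $- \frac{243105060}{72508924087} \approx -0.0033528$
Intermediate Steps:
$J = - \frac{1036036447}{243105060}$ ($J = \left(-48922\right) \frac{1}{10110} - - \frac{27763}{48092} = - \frac{24461}{5055} + \frac{27763}{48092} = - \frac{1036036447}{243105060} \approx -4.2617$)
$\frac{1}{\left(-6\right) 7 \left(15 - 8\right) + J} = \frac{1}{\left(-6\right) 7 \left(15 - 8\right) - \frac{1036036447}{243105060}} = \frac{1}{- 42 \left(15 - 8\right) - \frac{1036036447}{243105060}} = \frac{1}{\left(-42\right) 7 - \frac{1036036447}{243105060}} = \frac{1}{-294 - \frac{1036036447}{243105060}} = \frac{1}{- \frac{72508924087}{243105060}} = - \frac{243105060}{72508924087}$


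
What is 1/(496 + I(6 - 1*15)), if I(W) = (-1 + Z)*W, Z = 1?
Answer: 1/496 ≈ 0.0020161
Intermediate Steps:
I(W) = 0 (I(W) = (-1 + 1)*W = 0*W = 0)
1/(496 + I(6 - 1*15)) = 1/(496 + 0) = 1/496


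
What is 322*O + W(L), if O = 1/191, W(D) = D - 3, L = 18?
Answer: 3187/191 ≈ 16.686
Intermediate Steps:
W(D) = -3 + D
O = 1/191 ≈ 0.0052356
322*O + W(L) = 322*(1/191) + (-3 + 18) = 322/191 + 15 = 3187/191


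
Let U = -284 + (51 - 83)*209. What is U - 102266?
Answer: -109238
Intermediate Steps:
U = -6972 (U = -284 - 32*209 = -284 - 6688 = -6972)
U - 102266 = -6972 - 102266 = -109238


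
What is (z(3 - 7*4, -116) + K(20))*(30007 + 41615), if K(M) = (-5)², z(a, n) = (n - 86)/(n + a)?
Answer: 88978398/47 ≈ 1.8932e+6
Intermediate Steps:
z(a, n) = (-86 + n)/(a + n)
K(M) = 25
(z(3 - 7*4, -116) + K(20))*(30007 + 41615) = ((-86 - 116)/((3 - 7*4) - 116) + 25)*(30007 + 41615) = (-202/((3 - 28) - 116) + 25)*71622 = (-202/(-25 - 116) + 25)*71622 = (-202/(-141) + 25)*71622 = (-1/141*(-202) + 25)*71622 = (202/141 + 25)*71622 = (3727/141)*71622 = 88978398/47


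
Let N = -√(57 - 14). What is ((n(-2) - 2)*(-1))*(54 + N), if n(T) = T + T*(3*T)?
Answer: -432 + 8*√43 ≈ -379.54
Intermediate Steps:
n(T) = T + 3*T²
N = -√43 ≈ -6.5574
((n(-2) - 2)*(-1))*(54 + N) = ((-2*(1 + 3*(-2)) - 2)*(-1))*(54 - √43) = ((-2*(1 - 6) - 2)*(-1))*(54 - √43) = ((-2*(-5) - 2)*(-1))*(54 - √43) = ((10 - 2)*(-1))*(54 - √43) = (8*(-1))*(54 - √43) = -8*(54 - √43) = -432 + 8*√43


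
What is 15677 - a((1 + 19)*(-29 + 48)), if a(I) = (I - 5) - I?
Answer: 15682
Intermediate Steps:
a(I) = -5 (a(I) = (-5 + I) - I = -5)
15677 - a((1 + 19)*(-29 + 48)) = 15677 - 1*(-5) = 15677 + 5 = 15682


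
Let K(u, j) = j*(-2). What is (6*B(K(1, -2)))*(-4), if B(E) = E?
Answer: -96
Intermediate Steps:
K(u, j) = -2*j
(6*B(K(1, -2)))*(-4) = (6*(-2*(-2)))*(-4) = (6*4)*(-4) = 24*(-4) = -96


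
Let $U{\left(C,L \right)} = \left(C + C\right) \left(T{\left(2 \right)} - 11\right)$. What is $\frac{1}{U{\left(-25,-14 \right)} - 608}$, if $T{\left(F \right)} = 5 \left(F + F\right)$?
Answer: $- \frac{1}{1058} \approx -0.00094518$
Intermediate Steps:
$T{\left(F \right)} = 10 F$ ($T{\left(F \right)} = 5 \cdot 2 F = 10 F$)
$U{\left(C,L \right)} = 18 C$ ($U{\left(C,L \right)} = \left(C + C\right) \left(10 \cdot 2 - 11\right) = 2 C \left(20 - 11\right) = 2 C 9 = 18 C$)
$\frac{1}{U{\left(-25,-14 \right)} - 608} = \frac{1}{18 \left(-25\right) - 608} = \frac{1}{-450 - 608} = \frac{1}{-1058} = - \frac{1}{1058}$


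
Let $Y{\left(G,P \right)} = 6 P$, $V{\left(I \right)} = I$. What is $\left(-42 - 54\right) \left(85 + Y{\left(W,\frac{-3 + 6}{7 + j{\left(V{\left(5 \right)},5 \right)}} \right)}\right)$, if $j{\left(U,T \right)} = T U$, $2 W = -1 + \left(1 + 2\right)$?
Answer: $-8214$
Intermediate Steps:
$W = 1$ ($W = \frac{-1 + \left(1 + 2\right)}{2} = \frac{-1 + 3}{2} = \frac{1}{2} \cdot 2 = 1$)
$\left(-42 - 54\right) \left(85 + Y{\left(W,\frac{-3 + 6}{7 + j{\left(V{\left(5 \right)},5 \right)}} \right)}\right) = \left(-42 - 54\right) \left(85 + 6 \frac{-3 + 6}{7 + 5 \cdot 5}\right) = \left(-42 - 54\right) \left(85 + 6 \frac{3}{7 + 25}\right) = - 96 \left(85 + 6 \cdot \frac{3}{32}\right) = - 96 \left(85 + \frac{9}{16}\right) = \left(-96\right) \frac{1369}{16} = -8214$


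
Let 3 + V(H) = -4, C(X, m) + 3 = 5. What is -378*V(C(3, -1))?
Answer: 2646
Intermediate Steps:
C(X, m) = 2 (C(X, m) = -3 + 5 = 2)
V(H) = -7 (V(H) = -3 - 4 = -7)
-378*V(C(3, -1)) = -378*(-7) = 2646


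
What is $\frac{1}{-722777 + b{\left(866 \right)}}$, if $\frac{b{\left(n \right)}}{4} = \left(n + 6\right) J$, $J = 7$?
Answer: $- \frac{1}{698361} \approx -1.4319 \cdot 10^{-6}$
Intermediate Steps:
$b{\left(n \right)} = 168 + 28 n$ ($b{\left(n \right)} = 4 \left(n + 6\right) 7 = 4 \left(6 + n\right) 7 = 4 \left(42 + 7 n\right) = 168 + 28 n$)
$\frac{1}{-722777 + b{\left(866 \right)}} = \frac{1}{-722777 + \left(168 + 28 \cdot 866\right)} = \frac{1}{-722777 + \left(168 + 24248\right)} = \frac{1}{-722777 + 24416} = \frac{1}{-698361} = - \frac{1}{698361}$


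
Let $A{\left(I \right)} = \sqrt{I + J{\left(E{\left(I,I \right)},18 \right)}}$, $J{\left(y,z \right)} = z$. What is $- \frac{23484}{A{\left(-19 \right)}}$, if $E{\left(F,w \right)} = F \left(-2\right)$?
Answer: $23484 i \approx 23484.0 i$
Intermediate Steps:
$E{\left(F,w \right)} = - 2 F$
$A{\left(I \right)} = \sqrt{18 + I}$ ($A{\left(I \right)} = \sqrt{I + 18} = \sqrt{18 + I}$)
$- \frac{23484}{A{\left(-19 \right)}} = - \frac{23484}{\sqrt{18 - 19}} = - \frac{23484}{\sqrt{-1}} = - \frac{23484}{i} = - 23484 \left(- i\right) = 23484 i$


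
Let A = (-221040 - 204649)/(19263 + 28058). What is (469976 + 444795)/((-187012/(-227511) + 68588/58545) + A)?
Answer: -7118254193832798445/54487646648327 ≈ -1.3064e+5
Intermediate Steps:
A = -425689/47321 ≈ -8.9958
(469976 + 444795)/((-187012/(-227511) + 68588/58545) + A) = (469976 + 444795)/((-187012/(-227511) + 68588/58545) - 425689/47321) = 914771/((-187012*(-1/227511) + 68588*(1/58545)) - 425689/47321) = 914771/((187012/227511 + 68588/58545) - 425689/47321) = 914771/(327816568/164439895 - 425689/47321) = 914771/(-54487646648327/7781460271295) = 914771*(-7781460271295/54487646648327) = -7118254193832798445/54487646648327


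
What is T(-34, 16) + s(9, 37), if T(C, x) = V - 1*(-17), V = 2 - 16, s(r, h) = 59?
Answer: 62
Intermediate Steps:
V = -14
T(C, x) = 3 (T(C, x) = -14 - 1*(-17) = -14 + 17 = 3)
T(-34, 16) + s(9, 37) = 3 + 59 = 62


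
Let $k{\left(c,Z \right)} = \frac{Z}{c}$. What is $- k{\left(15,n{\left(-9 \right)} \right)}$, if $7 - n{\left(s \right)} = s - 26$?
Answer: $- \frac{14}{5} \approx -2.8$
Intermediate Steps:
$n{\left(s \right)} = 33 - s$ ($n{\left(s \right)} = 7 - \left(s - 26\right) = 7 - \left(-26 + s\right) = 33 - s$)
$- k{\left(15,n{\left(-9 \right)} \right)} = - \frac{33 - -9}{15} = - \frac{33 + 9}{15} = - \frac{42}{15} = \left(-1\right) \frac{14}{5} = - \frac{14}{5}$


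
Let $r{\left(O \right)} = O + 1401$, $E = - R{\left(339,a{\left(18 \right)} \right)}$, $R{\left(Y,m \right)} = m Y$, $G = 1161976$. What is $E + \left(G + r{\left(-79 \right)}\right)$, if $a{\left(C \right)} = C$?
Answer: $1157196$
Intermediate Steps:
$R{\left(Y,m \right)} = Y m$
$E = -6102$ ($E = - 339 \cdot 18 = \left(-1\right) 6102 = -6102$)
$r{\left(O \right)} = 1401 + O$
$E + \left(G + r{\left(-79 \right)}\right) = -6102 + \left(1161976 + \left(1401 - 79\right)\right) = -6102 + \left(1161976 + 1322\right) = -6102 + 1163298 = 1157196$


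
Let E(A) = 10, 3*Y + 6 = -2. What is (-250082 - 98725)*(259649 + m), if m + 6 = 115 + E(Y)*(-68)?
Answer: -90368219946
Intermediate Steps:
Y = -8/3 (Y = -2 + (1/3)*(-2) = -2 - 2/3 = -8/3 ≈ -2.6667)
m = -571 (m = -6 + (115 + 10*(-68)) = -6 + (115 - 680) = -6 - 565 = -571)
(-250082 - 98725)*(259649 + m) = (-250082 - 98725)*(259649 - 571) = -348807*259078 = -90368219946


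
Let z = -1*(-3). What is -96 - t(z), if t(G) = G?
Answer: -99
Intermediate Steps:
z = 3
-96 - t(z) = -96 - 1*3 = -96 - 3 = -99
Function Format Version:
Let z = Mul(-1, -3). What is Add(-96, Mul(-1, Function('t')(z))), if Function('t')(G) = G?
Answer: -99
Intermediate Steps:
z = 3
Add(-96, Mul(-1, Function('t')(z))) = Add(-96, Mul(-1, 3)) = Add(-96, -3) = -99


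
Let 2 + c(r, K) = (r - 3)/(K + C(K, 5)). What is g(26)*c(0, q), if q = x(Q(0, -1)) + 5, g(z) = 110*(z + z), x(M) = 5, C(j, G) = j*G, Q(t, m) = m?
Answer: -11726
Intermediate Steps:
C(j, G) = G*j
g(z) = 220*z (g(z) = 110*(2*z) = 220*z)
q = 10 (q = 5 + 5 = 10)
c(r, K) = -2 + (-3 + r)/(6*K) (c(r, K) = -2 + (r - 3)/(K + 5*K) = -2 + (-3 + r)/((6*K)) = -2 + (-3 + r)*(1/(6*K)) = -2 + (-3 + r)/(6*K))
g(26)*c(0, q) = (220*26)*((1/6)*(-3 + 0 - 12*10)/10) = 5720*((1/6)*(1/10)*(-3 + 0 - 120)) = 5720*((1/6)*(1/10)*(-123)) = 5720*(-41/20) = -11726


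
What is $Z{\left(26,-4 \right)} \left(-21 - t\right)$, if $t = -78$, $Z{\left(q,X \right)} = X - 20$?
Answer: $-1368$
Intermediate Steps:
$Z{\left(q,X \right)} = -20 + X$
$Z{\left(26,-4 \right)} \left(-21 - t\right) = \left(-20 - 4\right) \left(-21 - -78\right) = - 24 \left(-21 + 78\right) = \left(-24\right) 57 = -1368$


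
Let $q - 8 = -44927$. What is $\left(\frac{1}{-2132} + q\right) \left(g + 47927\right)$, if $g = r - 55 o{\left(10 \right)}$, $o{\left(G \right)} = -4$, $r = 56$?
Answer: $- \frac{4616271595727}{2132} \approx -2.1652 \cdot 10^{9}$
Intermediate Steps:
$q = -44919$ ($q = 8 - 44927 = -44919$)
$g = 276$ ($g = 56 - -220 = 56 + 220 = 276$)
$\left(\frac{1}{-2132} + q\right) \left(g + 47927\right) = \left(\frac{1}{-2132} - 44919\right) \left(276 + 47927\right) = \left(- \frac{1}{2132} - 44919\right) 48203 = \left(- \frac{95767309}{2132}\right) 48203 = - \frac{4616271595727}{2132}$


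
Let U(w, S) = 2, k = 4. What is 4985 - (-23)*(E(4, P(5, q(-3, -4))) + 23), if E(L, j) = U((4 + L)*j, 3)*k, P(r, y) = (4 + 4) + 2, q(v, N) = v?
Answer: 5698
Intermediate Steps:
P(r, y) = 10 (P(r, y) = 8 + 2 = 10)
E(L, j) = 8 (E(L, j) = 2*4 = 8)
4985 - (-23)*(E(4, P(5, q(-3, -4))) + 23) = 4985 - (-23)*(8 + 23) = 4985 - (-23)*31 = 4985 - 1*(-713) = 4985 + 713 = 5698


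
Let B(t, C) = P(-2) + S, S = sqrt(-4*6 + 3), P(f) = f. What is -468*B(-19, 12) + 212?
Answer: 1148 - 468*I*sqrt(21) ≈ 1148.0 - 2144.6*I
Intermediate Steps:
S = I*sqrt(21) (S = sqrt(-24 + 3) = sqrt(-21) = I*sqrt(21) ≈ 4.5826*I)
B(t, C) = -2 + I*sqrt(21)
-468*B(-19, 12) + 212 = -468*(-2 + I*sqrt(21)) + 212 = (936 - 468*I*sqrt(21)) + 212 = 1148 - 468*I*sqrt(21)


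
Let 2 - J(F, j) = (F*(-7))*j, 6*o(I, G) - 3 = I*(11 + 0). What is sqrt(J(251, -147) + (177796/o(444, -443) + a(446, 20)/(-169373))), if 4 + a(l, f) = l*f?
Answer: I*sqrt(2182763245008240492841)/91969539 ≈ 507.99*I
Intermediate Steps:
a(l, f) = -4 + f*l (a(l, f) = -4 + l*f = -4 + f*l)
o(I, G) = 1/2 + 11*I/6 (o(I, G) = 1/2 + (I*(11 + 0))/6 = 1/2 + (I*11)/6 = 1/2 + (11*I)/6 = 1/2 + 11*I/6)
J(F, j) = 2 + 7*F*j (J(F, j) = 2 - F*(-7)*j = 2 - (-7*F)*j = 2 - (-7)*F*j = 2 + 7*F*j)
sqrt(J(251, -147) + (177796/o(444, -443) + a(446, 20)/(-169373))) = sqrt((2 + 7*251*(-147)) + (177796/(1/2 + (11/6)*444) + (-4 + 20*446)/(-169373))) = sqrt((2 - 258279) + (177796/(1/2 + 814) + (-4 + 8920)*(-1/169373))) = sqrt(-258277 + (177796/(1629/2) + 8916*(-1/169373))) = sqrt(-258277 + (177796*(2/1629) - 8916/169373)) = sqrt(-258277 + (355592/1629 - 8916/169373)) = sqrt(-258277 + 60213159652/275908617) = sqrt(-71200636713257/275908617) = I*sqrt(2182763245008240492841)/91969539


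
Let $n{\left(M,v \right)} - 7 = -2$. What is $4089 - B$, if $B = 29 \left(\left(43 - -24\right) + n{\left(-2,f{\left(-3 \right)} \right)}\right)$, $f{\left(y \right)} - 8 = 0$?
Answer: $2001$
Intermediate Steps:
$f{\left(y \right)} = 8$ ($f{\left(y \right)} = 8 + 0 = 8$)
$n{\left(M,v \right)} = 5$ ($n{\left(M,v \right)} = 7 - 2 = 5$)
$B = 2088$ ($B = 29 \left(\left(43 - -24\right) + 5\right) = 29 \left(\left(43 + 24\right) + 5\right) = 29 \left(67 + 5\right) = 29 \cdot 72 = 2088$)
$4089 - B = 4089 - 2088 = 2001$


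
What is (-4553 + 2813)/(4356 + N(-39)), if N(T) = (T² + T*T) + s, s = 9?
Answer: -580/2469 ≈ -0.23491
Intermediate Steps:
N(T) = 9 + 2*T² (N(T) = (T² + T*T) + 9 = (T² + T²) + 9 = 2*T² + 9 = 9 + 2*T²)
(-4553 + 2813)/(4356 + N(-39)) = (-4553 + 2813)/(4356 + (9 + 2*(-39)²)) = -1740/(4356 + (9 + 2*1521)) = -1740/(4356 + (9 + 3042)) = -1740/(4356 + 3051) = -1740/7407 = -1740*1/7407 = -580/2469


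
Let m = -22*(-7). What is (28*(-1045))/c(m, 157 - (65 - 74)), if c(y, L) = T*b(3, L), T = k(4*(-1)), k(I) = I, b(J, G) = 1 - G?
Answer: -133/3 ≈ -44.333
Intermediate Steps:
T = -4 (T = 4*(-1) = -4)
m = 154
c(y, L) = -4 + 4*L (c(y, L) = -4*(1 - L) = -4 + 4*L)
(28*(-1045))/c(m, 157 - (65 - 74)) = (28*(-1045))/(-4 + 4*(157 - (65 - 74))) = -29260/(-4 + 4*(157 - 1*(-9))) = -29260/(-4 + 4*(157 + 9)) = -29260/(-4 + 4*166) = -29260/(-4 + 664) = -29260/660 = -29260*1/660 = -133/3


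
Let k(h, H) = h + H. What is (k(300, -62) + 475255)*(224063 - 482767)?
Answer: -123011941072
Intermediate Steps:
k(h, H) = H + h
(k(300, -62) + 475255)*(224063 - 482767) = ((-62 + 300) + 475255)*(224063 - 482767) = (238 + 475255)*(-258704) = 475493*(-258704) = -123011941072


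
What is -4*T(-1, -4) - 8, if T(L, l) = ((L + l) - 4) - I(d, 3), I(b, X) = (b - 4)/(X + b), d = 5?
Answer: 57/2 ≈ 28.500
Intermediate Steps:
I(b, X) = (-4 + b)/(X + b)
T(L, l) = -33/8 + L + l (T(L, l) = ((L + l) - 4) - (-4 + 5)/(3 + 5) = (-4 + L + l) - 1/8 = -33/8 + L + l)
-4*T(-1, -4) - 8 = -4*(-33/8 - 1 - 4) - 8 = -4*(-73/8) - 8 = 73/2 - 8 = 57/2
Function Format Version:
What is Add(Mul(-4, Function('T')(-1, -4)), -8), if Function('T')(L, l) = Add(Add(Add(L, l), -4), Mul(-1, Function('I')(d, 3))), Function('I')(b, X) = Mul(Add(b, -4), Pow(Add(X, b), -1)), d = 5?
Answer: Rational(57, 2) ≈ 28.500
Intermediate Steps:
Function('I')(b, X) = Mul(Pow(Add(X, b), -1), Add(-4, b)) (Function('I')(b, X) = Mul(Add(-4, b), Pow(Add(X, b), -1)) = Mul(Pow(Add(X, b), -1), Add(-4, b)))
Function('T')(L, l) = Add(Rational(-33, 8), L, l) (Function('T')(L, l) = Add(Add(Add(L, l), -4), Mul(-1, Mul(Pow(Add(3, 5), -1), Add(-4, 5)))) = Add(Add(-4, L, l), Mul(-1, Mul(Pow(8, -1), 1))) = Add(Add(-4, L, l), Mul(-1, Mul(Rational(1, 8), 1))) = Add(Add(-4, L, l), Mul(-1, Rational(1, 8))) = Add(Add(-4, L, l), Rational(-1, 8)) = Add(Rational(-33, 8), L, l))
Add(Mul(-4, Function('T')(-1, -4)), -8) = Add(Mul(-4, Add(Rational(-33, 8), -1, -4)), -8) = Add(Mul(-4, Rational(-73, 8)), -8) = Add(Rational(73, 2), -8) = Rational(57, 2)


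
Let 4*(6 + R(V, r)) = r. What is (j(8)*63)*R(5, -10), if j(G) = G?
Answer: -4284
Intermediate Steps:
R(V, r) = -6 + r/4
(j(8)*63)*R(5, -10) = (8*63)*(-6 + (¼)*(-10)) = 504*(-6 - 5/2) = 504*(-17/2) = -4284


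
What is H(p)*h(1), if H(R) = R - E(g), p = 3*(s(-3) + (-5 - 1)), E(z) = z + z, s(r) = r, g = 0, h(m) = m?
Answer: -27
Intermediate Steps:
E(z) = 2*z
p = -27 (p = 3*(-3 + (-5 - 1)) = 3*(-3 - 6) = 3*(-9) = -27)
H(R) = R (H(R) = R - 2*0 = R - 1*0 = R + 0 = R)
H(p)*h(1) = -27*1 = -27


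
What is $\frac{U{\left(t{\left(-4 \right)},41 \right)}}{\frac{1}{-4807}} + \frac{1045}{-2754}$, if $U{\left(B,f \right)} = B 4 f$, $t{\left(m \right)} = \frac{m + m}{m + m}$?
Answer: $- \frac{2171111437}{2754} \approx -7.8835 \cdot 10^{5}$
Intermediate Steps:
$t{\left(m \right)} = 1$ ($t{\left(m \right)} = \frac{2 m}{2 m} = 2 m \frac{1}{2 m} = 1$)
$U{\left(B,f \right)} = 4 B f$
$\frac{U{\left(t{\left(-4 \right)},41 \right)}}{\frac{1}{-4807}} + \frac{1045}{-2754} = \frac{4 \cdot 1 \cdot 41}{\frac{1}{-4807}} + \frac{1045}{-2754} = \frac{164}{- \frac{1}{4807}} + 1045 \left(- \frac{1}{2754}\right) = 164 \left(-4807\right) - \frac{1045}{2754} = -788348 - \frac{1045}{2754} = - \frac{2171111437}{2754}$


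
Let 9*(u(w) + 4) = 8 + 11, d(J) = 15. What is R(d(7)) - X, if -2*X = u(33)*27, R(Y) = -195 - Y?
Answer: -471/2 ≈ -235.50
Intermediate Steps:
u(w) = -17/9 (u(w) = -4 + (8 + 11)/9 = -4 + (1/9)*19 = -4 + 19/9 = -17/9)
X = 51/2 (X = -(-17)*27/18 = -1/2*(-51) = 51/2 ≈ 25.500)
R(d(7)) - X = (-195 - 1*15) - 1*51/2 = (-195 - 15) - 51/2 = -210 - 51/2 = -471/2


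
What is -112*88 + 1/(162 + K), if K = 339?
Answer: -4937855/501 ≈ -9856.0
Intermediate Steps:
-112*88 + 1/(162 + K) = -112*88 + 1/(162 + 339) = -9856 + 1/501 = -4937855/501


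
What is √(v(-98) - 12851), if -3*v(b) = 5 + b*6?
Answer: I*√113910/3 ≈ 112.5*I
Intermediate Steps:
v(b) = -5/3 - 2*b (v(b) = -(5 + b*6)/3 = -(5 + 6*b)/3 = -5/3 - 2*b)
√(v(-98) - 12851) = √((-5/3 - 2*(-98)) - 12851) = √((-5/3 + 196) - 12851) = √(583/3 - 12851) = √(-37970/3) = I*√113910/3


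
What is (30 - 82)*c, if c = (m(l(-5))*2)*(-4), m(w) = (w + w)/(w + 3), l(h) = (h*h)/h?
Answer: 2080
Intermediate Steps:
l(h) = h (l(h) = h²/h = h)
m(w) = 2*w/(3 + w) (m(w) = (2*w)/(3 + w) = 2*w/(3 + w))
c = -40 (c = ((2*(-5)/(3 - 5))*2)*(-4) = ((2*(-5)/(-2))*2)*(-4) = ((2*(-5)*(-½))*2)*(-4) = (5*2)*(-4) = 10*(-4) = -40)
(30 - 82)*c = (30 - 82)*(-40) = -52*(-40) = 2080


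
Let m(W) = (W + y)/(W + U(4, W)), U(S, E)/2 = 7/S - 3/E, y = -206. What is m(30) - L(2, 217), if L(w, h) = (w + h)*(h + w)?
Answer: -15972773/333 ≈ -47966.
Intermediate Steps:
U(S, E) = -6/E + 14/S (U(S, E) = 2*(7/S - 3/E) = 2*(-3/E + 7/S) = -6/E + 14/S)
L(w, h) = (h + w)² (L(w, h) = (h + w)*(h + w) = (h + w)²)
m(W) = (-206 + W)/(7/2 + W - 6/W) (m(W) = (W - 206)/(W + (-6/W + 14/4)) = (-206 + W)/(W + (-6/W + 14*(¼))) = (-206 + W)/(W + (-6/W + 7/2)) = (-206 + W)/(W + (7/2 - 6/W)) = (-206 + W)/(7/2 + W - 6/W))
m(30) - L(2, 217) = 2*30*(-206 + 30)/(-12 + 2*30² + 7*30) - (217 + 2)² = 2*30*(-176)/(-12 + 2*900 + 210) - 1*219² = 2*30*(-176)/(-12 + 1800 + 210) - 1*47961 = 2*30*(-176)/1998 - 47961 = 2*30*(1/1998)*(-176) - 47961 = -1760/333 - 47961 = -15972773/333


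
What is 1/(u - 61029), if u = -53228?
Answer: -1/114257 ≈ -8.7522e-6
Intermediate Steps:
1/(u - 61029) = 1/(-53228 - 61029) = 1/(-114257) = -1/114257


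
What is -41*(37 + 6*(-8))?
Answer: 451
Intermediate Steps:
-41*(37 + 6*(-8)) = -41*(37 - 48) = -41*(-11) = 451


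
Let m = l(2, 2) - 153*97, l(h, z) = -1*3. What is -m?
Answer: 14844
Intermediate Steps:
l(h, z) = -3
m = -14844 (m = -3 - 153*97 = -3 - 14841 = -14844)
-m = -1*(-14844) = 14844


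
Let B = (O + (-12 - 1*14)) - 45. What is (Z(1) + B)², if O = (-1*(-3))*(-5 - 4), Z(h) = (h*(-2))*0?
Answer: 9604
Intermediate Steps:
Z(h) = 0 (Z(h) = -2*h*0 = 0)
O = -27 (O = 3*(-9) = -27)
B = -98 (B = (-27 + (-12 - 1*14)) - 45 = (-27 + (-12 - 14)) - 45 = (-27 - 26) - 45 = -53 - 45 = -98)
(Z(1) + B)² = (0 - 98)² = (-98)² = 9604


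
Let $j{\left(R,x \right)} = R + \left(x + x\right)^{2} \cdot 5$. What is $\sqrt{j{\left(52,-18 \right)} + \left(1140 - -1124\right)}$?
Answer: $2 \sqrt{2199} \approx 93.787$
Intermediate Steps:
$j{\left(R,x \right)} = R + 20 x^{2}$ ($j{\left(R,x \right)} = R + \left(2 x\right)^{2} \cdot 5 = R + 4 x^{2} \cdot 5 = R + 20 x^{2}$)
$\sqrt{j{\left(52,-18 \right)} + \left(1140 - -1124\right)} = \sqrt{\left(52 + 20 \left(-18\right)^{2}\right) + \left(1140 - -1124\right)} = \sqrt{\left(52 + 20 \cdot 324\right) + \left(1140 + 1124\right)} = \sqrt{\left(52 + 6480\right) + 2264} = \sqrt{6532 + 2264} = \sqrt{8796} = 2 \sqrt{2199}$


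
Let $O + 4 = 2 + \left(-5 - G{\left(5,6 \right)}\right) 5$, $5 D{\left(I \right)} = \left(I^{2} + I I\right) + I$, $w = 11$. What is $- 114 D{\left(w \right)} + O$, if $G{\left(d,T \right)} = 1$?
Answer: $- \frac{29002}{5} \approx -5800.4$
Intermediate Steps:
$D{\left(I \right)} = \frac{I}{5} + \frac{2 I^{2}}{5}$ ($D{\left(I \right)} = \frac{\left(I^{2} + I I\right) + I}{5} = \frac{\left(I^{2} + I^{2}\right) + I}{5} = \frac{2 I^{2} + I}{5} = \frac{I + 2 I^{2}}{5} = \frac{I}{5} + \frac{2 I^{2}}{5}$)
$O = -32$ ($O = -4 + \left(2 + \left(-5 - 1\right) 5\right) = -4 + \left(2 - 30\right) = -4 - 28 = -32$)
$- 114 D{\left(w \right)} + O = - 114 \cdot \frac{1}{5} \cdot 11 \left(1 + 2 \cdot 11\right) - 32 = - 114 \cdot \frac{1}{5} \cdot 11 \left(1 + 22\right) - 32 = - 114 \cdot \frac{1}{5} \cdot 11 \cdot 23 - 32 = \left(-114\right) \frac{253}{5} - 32 = - \frac{28842}{5} - 32 = - \frac{29002}{5}$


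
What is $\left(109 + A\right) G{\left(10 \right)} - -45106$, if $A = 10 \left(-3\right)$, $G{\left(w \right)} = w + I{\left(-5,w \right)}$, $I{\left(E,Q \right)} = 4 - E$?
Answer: $46607$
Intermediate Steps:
$G{\left(w \right)} = 9 + w$ ($G{\left(w \right)} = w + \left(4 - -5\right) = w + \left(4 + 5\right) = w + 9 = 9 + w$)
$A = -30$
$\left(109 + A\right) G{\left(10 \right)} - -45106 = \left(109 - 30\right) \left(9 + 10\right) - -45106 = 79 \cdot 19 + 45106 = 1501 + 45106 = 46607$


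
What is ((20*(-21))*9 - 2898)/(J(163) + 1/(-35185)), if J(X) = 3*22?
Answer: -234965430/2322209 ≈ -101.18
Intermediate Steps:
J(X) = 66
((20*(-21))*9 - 2898)/(J(163) + 1/(-35185)) = ((20*(-21))*9 - 2898)/(66 + 1/(-35185)) = (-420*9 - 2898)/(66 - 1/35185) = (-3780 - 2898)/(2322209/35185) = -6678*35185/2322209 = -234965430/2322209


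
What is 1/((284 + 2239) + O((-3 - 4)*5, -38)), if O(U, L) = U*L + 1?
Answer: 1/3854 ≈ 0.00025947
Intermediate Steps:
O(U, L) = 1 + L*U (O(U, L) = L*U + 1 = 1 + L*U)
1/((284 + 2239) + O((-3 - 4)*5, -38)) = 1/((284 + 2239) + (1 - 38*(-3 - 4)*5)) = 1/(2523 + (1 - (-266)*5)) = 1/(2523 + (1 - 38*(-35))) = 1/(2523 + (1 + 1330)) = 1/(2523 + 1331) = 1/3854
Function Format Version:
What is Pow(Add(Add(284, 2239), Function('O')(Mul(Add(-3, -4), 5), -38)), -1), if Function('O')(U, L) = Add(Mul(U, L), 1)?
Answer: Rational(1, 3854) ≈ 0.00025947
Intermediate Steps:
Function('O')(U, L) = Add(1, Mul(L, U)) (Function('O')(U, L) = Add(Mul(L, U), 1) = Add(1, Mul(L, U)))
Pow(Add(Add(284, 2239), Function('O')(Mul(Add(-3, -4), 5), -38)), -1) = Pow(Add(Add(284, 2239), Add(1, Mul(-38, Mul(Add(-3, -4), 5)))), -1) = Pow(Add(2523, Add(1, Mul(-38, Mul(-7, 5)))), -1) = Pow(Add(2523, Add(1, Mul(-38, -35))), -1) = Pow(Add(2523, Add(1, 1330)), -1) = Pow(Add(2523, 1331), -1) = Pow(3854, -1) = Rational(1, 3854)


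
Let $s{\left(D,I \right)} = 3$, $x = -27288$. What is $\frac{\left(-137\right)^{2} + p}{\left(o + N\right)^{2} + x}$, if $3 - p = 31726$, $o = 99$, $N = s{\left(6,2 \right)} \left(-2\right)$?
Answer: $\frac{4318}{6213} \approx 0.69499$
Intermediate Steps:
$N = -6$ ($N = 3 \left(-2\right) = -6$)
$p = -31723$ ($p = 3 - 31726 = -31723$)
$\frac{\left(-137\right)^{2} + p}{\left(o + N\right)^{2} + x} = \frac{\left(-137\right)^{2} - 31723}{\left(99 - 6\right)^{2} - 27288} = \frac{18769 - 31723}{93^{2} - 27288} = - \frac{12954}{8649 - 27288} = - \frac{12954}{-18639} = \left(-12954\right) \left(- \frac{1}{18639}\right) = \frac{4318}{6213}$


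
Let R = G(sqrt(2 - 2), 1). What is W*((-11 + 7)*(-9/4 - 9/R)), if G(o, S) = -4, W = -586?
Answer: 0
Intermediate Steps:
R = -4
W*((-11 + 7)*(-9/4 - 9/R)) = -586*(-11 + 7)*(-9/4 - 9/(-4)) = -(-2344)*(-9*1/4 - 9*(-1/4)) = -(-2344)*(-9/4 + 9/4) = -(-2344)*0 = -586*0 = 0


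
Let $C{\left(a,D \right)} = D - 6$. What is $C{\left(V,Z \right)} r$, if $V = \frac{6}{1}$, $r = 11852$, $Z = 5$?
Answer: $-11852$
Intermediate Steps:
$V = 6$ ($V = 6 \cdot 1 = 6$)
$C{\left(a,D \right)} = -6 + D$ ($C{\left(a,D \right)} = D - 6 = -6 + D$)
$C{\left(V,Z \right)} r = \left(-6 + 5\right) 11852 = \left(-1\right) 11852 = -11852$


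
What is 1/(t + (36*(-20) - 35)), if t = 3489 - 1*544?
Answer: 1/2190 ≈ 0.00045662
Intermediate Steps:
t = 2945 (t = 3489 - 544 = 2945)
1/(t + (36*(-20) - 35)) = 1/(2945 + (36*(-20) - 35)) = 1/(2945 + (-720 - 35)) = 1/(2945 - 755) = 1/2190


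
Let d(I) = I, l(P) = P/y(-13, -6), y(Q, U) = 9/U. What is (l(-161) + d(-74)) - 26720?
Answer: -80060/3 ≈ -26687.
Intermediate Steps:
l(P) = -2*P/3 (l(P) = P/((9/(-6))) = P/((9*(-⅙))) = P/(-3/2) = P*(-⅔) = -2*P/3)
(l(-161) + d(-74)) - 26720 = (-⅔*(-161) - 74) - 26720 = (322/3 - 74) - 26720 = 100/3 - 26720 = -80060/3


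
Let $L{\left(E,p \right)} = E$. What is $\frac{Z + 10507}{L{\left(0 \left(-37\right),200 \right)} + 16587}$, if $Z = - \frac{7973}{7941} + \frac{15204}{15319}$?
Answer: $\frac{1278156013330}{2017778345073} \approx 0.63345$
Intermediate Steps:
$Z = - \frac{1403423}{121648179}$ ($Z = \left(-7973\right) \frac{1}{7941} + 15204 \cdot \frac{1}{15319} = - \frac{7973}{7941} + \frac{15204}{15319} = - \frac{1403423}{121648179} \approx -0.011537$)
$\frac{Z + 10507}{L{\left(0 \left(-37\right),200 \right)} + 16587} = \frac{- \frac{1403423}{121648179} + 10507}{0 \left(-37\right) + 16587} = \frac{1278156013330}{121648179 \left(0 + 16587\right)} = \frac{1278156013330}{121648179 \cdot 16587} = \frac{1278156013330}{121648179} \cdot \frac{1}{16587} = \frac{1278156013330}{2017778345073}$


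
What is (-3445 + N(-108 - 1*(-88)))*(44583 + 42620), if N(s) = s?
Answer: -302158395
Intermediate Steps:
(-3445 + N(-108 - 1*(-88)))*(44583 + 42620) = (-3445 + (-108 - 1*(-88)))*(44583 + 42620) = (-3445 + (-108 + 88))*87203 = (-3445 - 20)*87203 = -3465*87203 = -302158395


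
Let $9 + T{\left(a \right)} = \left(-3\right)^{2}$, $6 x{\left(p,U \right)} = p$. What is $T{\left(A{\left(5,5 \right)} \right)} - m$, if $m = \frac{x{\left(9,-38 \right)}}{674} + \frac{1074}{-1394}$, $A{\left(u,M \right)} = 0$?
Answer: $\frac{721785}{939556} \approx 0.76822$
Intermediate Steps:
$x{\left(p,U \right)} = \frac{p}{6}$
$T{\left(a \right)} = 0$ ($T{\left(a \right)} = -9 + \left(-3\right)^{2} = -9 + 9 = 0$)
$m = - \frac{721785}{939556}$ ($m = \frac{\frac{1}{6} \cdot 9}{674} + \frac{1074}{-1394} = \frac{3}{2} \cdot \frac{1}{674} + 1074 \left(- \frac{1}{1394}\right) = \frac{3}{1348} - \frac{537}{697} = - \frac{721785}{939556} \approx -0.76822$)
$T{\left(A{\left(5,5 \right)} \right)} - m = 0 - - \frac{721785}{939556} = 0 + \frac{721785}{939556} = \frac{721785}{939556}$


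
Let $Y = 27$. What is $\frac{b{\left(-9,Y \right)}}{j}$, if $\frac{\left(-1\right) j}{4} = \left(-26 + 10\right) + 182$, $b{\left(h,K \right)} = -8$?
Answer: $\frac{1}{83} \approx 0.012048$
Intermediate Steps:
$j = -664$ ($j = - 4 \left(\left(-26 + 10\right) + 182\right) = - 4 \left(-16 + 182\right) = \left(-4\right) 166 = -664$)
$\frac{b{\left(-9,Y \right)}}{j} = - \frac{8}{-664} = \left(-8\right) \left(- \frac{1}{664}\right) = \frac{1}{83}$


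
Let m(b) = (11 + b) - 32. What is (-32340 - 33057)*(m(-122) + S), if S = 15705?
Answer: -1017708114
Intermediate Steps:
m(b) = -21 + b
(-32340 - 33057)*(m(-122) + S) = (-32340 - 33057)*((-21 - 122) + 15705) = -65397*(-143 + 15705) = -65397*15562 = -1017708114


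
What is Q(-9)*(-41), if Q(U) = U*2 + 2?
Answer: 656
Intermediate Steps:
Q(U) = 2 + 2*U (Q(U) = 2*U + 2 = 2 + 2*U)
Q(-9)*(-41) = (2 + 2*(-9))*(-41) = (2 - 18)*(-41) = -16*(-41) = 656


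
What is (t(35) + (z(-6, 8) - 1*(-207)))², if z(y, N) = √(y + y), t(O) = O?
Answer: 58552 + 968*I*√3 ≈ 58552.0 + 1676.6*I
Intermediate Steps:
z(y, N) = √2*√y (z(y, N) = √(2*y) = √2*√y)
(t(35) + (z(-6, 8) - 1*(-207)))² = (35 + (√2*√(-6) - 1*(-207)))² = (35 + (√2*(I*√6) + 207))² = (35 + (2*I*√3 + 207))² = (35 + (207 + 2*I*√3))² = (242 + 2*I*√3)²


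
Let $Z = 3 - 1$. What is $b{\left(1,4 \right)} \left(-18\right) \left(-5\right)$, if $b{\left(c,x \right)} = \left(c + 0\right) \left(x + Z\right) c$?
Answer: $540$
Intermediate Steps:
$Z = 2$
$b{\left(c,x \right)} = c^{2} \left(2 + x\right)$ ($b{\left(c,x \right)} = \left(c + 0\right) \left(x + 2\right) c = c \left(2 + x\right) c = c^{2} \left(2 + x\right)$)
$b{\left(1,4 \right)} \left(-18\right) \left(-5\right) = 1^{2} \left(2 + 4\right) \left(-18\right) \left(-5\right) = 1 \cdot 6 \left(-18\right) \left(-5\right) = 6 \left(-18\right) \left(-5\right) = \left(-108\right) \left(-5\right) = 540$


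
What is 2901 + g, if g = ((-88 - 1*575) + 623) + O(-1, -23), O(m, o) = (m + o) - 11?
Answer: 2826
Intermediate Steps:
O(m, o) = -11 + m + o
g = -75 (g = ((-88 - 1*575) + 623) + (-11 - 1 - 23) = ((-88 - 575) + 623) - 35 = (-663 + 623) - 35 = -40 - 35 = -75)
2901 + g = 2901 - 75 = 2826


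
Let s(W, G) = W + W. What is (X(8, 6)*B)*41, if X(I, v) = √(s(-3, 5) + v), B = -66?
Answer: 0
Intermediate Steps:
s(W, G) = 2*W
X(I, v) = √(-6 + v) (X(I, v) = √(2*(-3) + v) = √(-6 + v))
(X(8, 6)*B)*41 = (√(-6 + 6)*(-66))*41 = (√0*(-66))*41 = (0*(-66))*41 = 0*41 = 0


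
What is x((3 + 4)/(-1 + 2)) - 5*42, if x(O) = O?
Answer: -203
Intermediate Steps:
x((3 + 4)/(-1 + 2)) - 5*42 = (3 + 4)/(-1 + 2) - 5*42 = 7/1 - 210 = 7*1 - 210 = 7 - 210 = -203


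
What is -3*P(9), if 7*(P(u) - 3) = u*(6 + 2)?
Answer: -279/7 ≈ -39.857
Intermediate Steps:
P(u) = 3 + 8*u/7 (P(u) = 3 + (u*(6 + 2))/7 = 3 + (u*8)/7 = 3 + (8*u)/7 = 3 + 8*u/7)
-3*P(9) = -3*(3 + (8/7)*9) = -3*(3 + 72/7) = -3*93/7 = -279/7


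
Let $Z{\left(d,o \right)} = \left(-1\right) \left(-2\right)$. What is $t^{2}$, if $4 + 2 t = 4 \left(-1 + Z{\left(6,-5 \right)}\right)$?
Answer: $0$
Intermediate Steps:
$Z{\left(d,o \right)} = 2$
$t = 0$ ($t = -2 + \frac{4 \left(-1 + 2\right)}{2} = -2 + \frac{4 \cdot 1}{2} = -2 + \frac{1}{2} \cdot 4 = -2 + 2 = 0$)
$t^{2} = 0^{2} = 0$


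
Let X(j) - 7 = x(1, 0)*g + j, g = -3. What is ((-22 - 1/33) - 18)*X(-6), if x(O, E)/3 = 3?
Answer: 34346/33 ≈ 1040.8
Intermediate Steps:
x(O, E) = 9 (x(O, E) = 3*3 = 9)
X(j) = -20 + j (X(j) = 7 + (9*(-3) + j) = 7 + (-27 + j) = -20 + j)
((-22 - 1/33) - 18)*X(-6) = ((-22 - 1/33) - 18)*(-20 - 6) = ((-22 - 1*1/33) - 18)*(-26) = ((-22 - 1/33) - 18)*(-26) = (-727/33 - 18)*(-26) = -1321/33*(-26) = 34346/33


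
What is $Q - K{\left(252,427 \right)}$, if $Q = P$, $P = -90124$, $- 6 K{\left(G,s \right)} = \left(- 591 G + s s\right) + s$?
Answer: $- \frac{253460}{3} \approx -84487.0$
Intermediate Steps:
$K{\left(G,s \right)} = - \frac{s}{6} - \frac{s^{2}}{6} + \frac{197 G}{2}$ ($K{\left(G,s \right)} = - \frac{\left(- 591 G + s s\right) + s}{6} = - \frac{\left(- 591 G + s^{2}\right) + s}{6} = - \frac{\left(s^{2} - 591 G\right) + s}{6} = - \frac{s + s^{2} - 591 G}{6} = - \frac{s}{6} - \frac{s^{2}}{6} + \frac{197 G}{2}$)
$Q = -90124$
$Q - K{\left(252,427 \right)} = -90124 - \left(\left(- \frac{1}{6}\right) 427 - \frac{427^{2}}{6} + \frac{197}{2} \cdot 252\right) = -90124 - \left(- \frac{427}{6} - \frac{182329}{6} + 24822\right) = -90124 - - \frac{16912}{3} = -90124 + \frac{16912}{3} = - \frac{253460}{3}$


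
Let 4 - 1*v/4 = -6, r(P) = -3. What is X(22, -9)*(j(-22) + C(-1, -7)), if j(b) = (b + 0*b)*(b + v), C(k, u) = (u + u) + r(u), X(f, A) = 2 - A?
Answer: -4543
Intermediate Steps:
v = 40 (v = 16 - 4*(-6) = 16 + 24 = 40)
C(k, u) = -3 + 2*u (C(k, u) = (u + u) - 3 = 2*u - 3 = -3 + 2*u)
j(b) = b*(40 + b) (j(b) = (b + 0*b)*(b + 40) = (b + 0)*(40 + b) = b*(40 + b))
X(22, -9)*(j(-22) + C(-1, -7)) = (2 - 1*(-9))*(-22*(40 - 22) + (-3 + 2*(-7))) = (2 + 9)*(-22*18 + (-3 - 14)) = 11*(-396 - 17) = 11*(-413) = -4543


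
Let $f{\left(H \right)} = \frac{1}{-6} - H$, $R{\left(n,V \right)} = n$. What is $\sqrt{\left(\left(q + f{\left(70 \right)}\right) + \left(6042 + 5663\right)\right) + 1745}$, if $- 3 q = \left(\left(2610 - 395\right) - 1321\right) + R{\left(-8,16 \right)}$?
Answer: $\frac{\sqrt{52338}}{2} \approx 114.39$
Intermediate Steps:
$f{\left(H \right)} = - \frac{1}{6} - H$
$q = - \frac{886}{3}$ ($q = - \frac{\left(\left(2610 - 395\right) - 1321\right) - 8}{3} = - \frac{\left(2215 - 1321\right) - 8}{3} = - \frac{894 - 8}{3} = \left(- \frac{1}{3}\right) 886 = - \frac{886}{3} \approx -295.33$)
$\sqrt{\left(\left(q + f{\left(70 \right)}\right) + \left(6042 + 5663\right)\right) + 1745} = \sqrt{\left(\left(- \frac{886}{3} - \frac{421}{6}\right) + \left(6042 + 5663\right)\right) + 1745} = \sqrt{\left(\left(- \frac{886}{3} - \frac{421}{6}\right) + 11705\right) + 1745} = \sqrt{\left(- \frac{731}{2} + 11705\right) + 1745} = \sqrt{\frac{22679}{2} + 1745} = \sqrt{\frac{26169}{2}} = \frac{\sqrt{52338}}{2}$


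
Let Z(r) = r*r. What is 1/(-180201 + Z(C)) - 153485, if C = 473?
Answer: -6680895079/43528 ≈ -1.5349e+5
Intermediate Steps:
Z(r) = r²
1/(-180201 + Z(C)) - 153485 = 1/(-180201 + 473²) - 153485 = 1/(-180201 + 223729) - 153485 = 1/43528 - 153485 = -6680895079/43528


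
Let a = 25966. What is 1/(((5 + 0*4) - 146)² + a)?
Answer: 1/45847 ≈ 2.1812e-5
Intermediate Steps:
1/(((5 + 0*4) - 146)² + a) = 1/(((5 + 0*4) - 146)² + 25966) = 1/(((5 + 0) - 146)² + 25966) = 1/((5 - 146)² + 25966) = 1/((-141)² + 25966) = 1/(19881 + 25966) = 1/45847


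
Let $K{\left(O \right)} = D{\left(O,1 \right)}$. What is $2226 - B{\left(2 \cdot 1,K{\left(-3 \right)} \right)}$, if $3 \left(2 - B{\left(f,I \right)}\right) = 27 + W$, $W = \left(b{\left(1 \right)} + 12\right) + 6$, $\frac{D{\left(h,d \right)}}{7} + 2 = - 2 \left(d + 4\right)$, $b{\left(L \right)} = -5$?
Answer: $\frac{6712}{3} \approx 2237.3$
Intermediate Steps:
$D{\left(h,d \right)} = -70 - 14 d$ ($D{\left(h,d \right)} = -14 + 7 \left(- 2 \left(d + 4\right)\right) = -14 + 7 \left(- 2 \left(4 + d\right)\right) = -14 + 7 \left(-8 - 2 d\right) = -14 - \left(56 + 14 d\right) = -70 - 14 d$)
$W = 13$ ($W = \left(-5 + 12\right) + 6 = 7 + 6 = 13$)
$K{\left(O \right)} = -84$ ($K{\left(O \right)} = -70 - 14 = -84$)
$B{\left(f,I \right)} = - \frac{34}{3}$ ($B{\left(f,I \right)} = 2 - \frac{27 + 13}{3} = 2 - \frac{40}{3} = - \frac{34}{3}$)
$2226 - B{\left(2 \cdot 1,K{\left(-3 \right)} \right)} = 2226 - - \frac{34}{3} = 2226 + \frac{34}{3} = \frac{6712}{3}$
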